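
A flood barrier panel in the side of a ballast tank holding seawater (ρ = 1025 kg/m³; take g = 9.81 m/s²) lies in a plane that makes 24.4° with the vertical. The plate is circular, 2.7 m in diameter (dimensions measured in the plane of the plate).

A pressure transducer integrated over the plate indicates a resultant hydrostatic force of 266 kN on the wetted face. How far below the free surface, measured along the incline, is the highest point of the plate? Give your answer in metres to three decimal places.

γ = ρg = 1025 × 9.81 / 1000 = 10.05525 kN/m³.
A = π(1.35)² = 5.72555 m².
From F = γ·h_c·A, the centroid depth is h_c = 266/(10.05525 × 5.72555) = 4.62031 m.
The plate makes 24.4° with the vertical, i.e. θ = 90° − 24.4° = 65.6° to the horizontal. Measuring y along the incline from the free-surface line, vertical depth h = y·sinθ with sinθ = 0.910684.
Along the incline, y_c = h_c/sinθ = 4.62031/0.910684 = 5.07345 m.
The centroid is at the centre, 1.35 m below the top of the plate, so the highest point sits at y_top = 5.07345 − 1.35 = 3.72345 m along the incline.

y_top ≈ 3.723 m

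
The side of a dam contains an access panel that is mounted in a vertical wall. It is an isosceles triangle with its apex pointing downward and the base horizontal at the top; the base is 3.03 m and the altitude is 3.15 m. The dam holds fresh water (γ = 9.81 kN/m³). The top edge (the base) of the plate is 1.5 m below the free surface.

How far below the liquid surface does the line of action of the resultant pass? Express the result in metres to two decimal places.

γ = 9.81 kN/m³.
With the apex down, the centroid sits h/3 = 3.15/3 = 1.05 m below the base (the top edge), so the centroid depth is h_c = 1.5 + 1.05 = 2.55 m.
A = ½ × 3.03 × 3.15 = 4.77225 m².
Resultant F = γ·h_c·A = 9.81 × 2.55 × 4.77225 = 119.38 kN.
I_c = b·h³/36 = 3.03 × 3.15³/36 = 2.6307 m⁴.
Centre of pressure: y_p = y_c + I_c/(y_c·A) = 2.55 + 2.6307/(2.55 × 4.77225) = 2.55 + 0.216176 = 2.76618 m along the plane.

h_p = 2.77 m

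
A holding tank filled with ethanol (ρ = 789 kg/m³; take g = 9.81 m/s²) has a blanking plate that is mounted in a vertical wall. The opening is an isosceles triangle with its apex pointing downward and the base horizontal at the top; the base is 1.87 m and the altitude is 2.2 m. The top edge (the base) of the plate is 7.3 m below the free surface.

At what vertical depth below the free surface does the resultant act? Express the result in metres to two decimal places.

γ = ρg = 789 × 9.81 / 1000 = 7.74009 kN/m³.
With the apex down, the centroid sits h/3 = 2.2/3 = 0.733333 m below the base (the top edge), so the centroid depth is h_c = 7.3 + 0.733333 = 8.03333 m.
A = ½ × 1.87 × 2.2 = 2.057 m².
Resultant F = γ·h_c·A = 7.74009 × 8.03333 × 2.057 = 127.902 kN.
I_c = b·h³/36 = 1.87 × 2.2³/36 = 0.553104 m⁴.
Centre of pressure: y_p = y_c + I_c/(y_c·A) = 8.03333 + 0.553104/(8.03333 × 2.057) = 8.03333 + 0.0334716 = 8.0668 m along the plane.

h_p = 8.07 m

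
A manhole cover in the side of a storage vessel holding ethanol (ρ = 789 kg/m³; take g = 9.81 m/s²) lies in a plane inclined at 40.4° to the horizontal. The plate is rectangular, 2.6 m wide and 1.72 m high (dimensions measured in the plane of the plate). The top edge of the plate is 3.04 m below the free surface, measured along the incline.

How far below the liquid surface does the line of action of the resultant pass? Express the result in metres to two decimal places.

h_p = 2.57 m

γ = ρg = 789 × 9.81 / 1000 = 7.74009 kN/m³.
Let θ = 40.4° be the plate's angle to the horizontal; measure y along the incline from where the plane meets the free surface. Vertical depth h = y·sinθ with sinθ = 0.648120.
The centroid lies 1.72/2 = 0.86 m below the top edge, so y_c = 3.04 + 0.86 = 3.9 m and h_c = 3.9 × 0.648120 = 2.52767 m.
A = 2.6 × 1.72 = 4.472 m².
Resultant F = γ·h_c·A = 7.74009 × 2.52767 × 4.472 = 87.492 kN.
I_c = b·h³/12 = 2.6 × 1.72³/12 = 1.1025 m⁴.
Centre of pressure: y_p = y_c + I_c/(y_c·A) = 3.9 + 1.1025/(3.9 × 4.472) = 3.9 + 0.0632138 = 3.96321 m along the plane.
Vertically, h_p = y_p·sinθ = 3.96321 × 0.648120 = 2.56864 m.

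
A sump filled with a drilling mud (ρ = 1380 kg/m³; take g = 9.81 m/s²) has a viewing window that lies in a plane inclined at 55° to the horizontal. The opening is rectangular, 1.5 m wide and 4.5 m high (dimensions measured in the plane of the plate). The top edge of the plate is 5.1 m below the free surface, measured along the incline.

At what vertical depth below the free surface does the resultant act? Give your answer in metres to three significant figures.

h_p = 6.21 m

γ = ρg = 1380 × 9.81 / 1000 = 13.5378 kN/m³.
Let θ = 55° be the plate's angle to the horizontal; measure y along the incline from where the plane meets the free surface. Vertical depth h = y·sinθ with sinθ = 0.819152.
The centroid lies 4.5/2 = 2.25 m below the top edge, so y_c = 5.1 + 2.25 = 7.35 m and h_c = 7.35 × 0.819152 = 6.02077 m.
A = 1.5 × 4.5 = 6.75 m².
Resultant F = γ·h_c·A = 13.5378 × 6.02077 × 6.75 = 550.179 kN.
I_c = b·h³/12 = 1.5 × 4.5³/12 = 11.3906 m⁴.
Centre of pressure: y_p = y_c + I_c/(y_c·A) = 7.35 + 11.3906/(7.35 × 6.75) = 7.35 + 0.229591 = 7.57959 m along the plane.
Vertically, h_p = y_p·sinθ = 7.57959 × 0.819152 = 6.20884 m.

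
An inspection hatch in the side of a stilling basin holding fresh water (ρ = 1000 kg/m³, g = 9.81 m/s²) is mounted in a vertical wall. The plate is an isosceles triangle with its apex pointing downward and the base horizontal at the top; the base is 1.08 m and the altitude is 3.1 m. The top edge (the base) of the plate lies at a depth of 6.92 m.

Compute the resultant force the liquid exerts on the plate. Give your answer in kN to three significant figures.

γ = ρg = 1000 × 9.81 = 9810 N/m³ = 9.81 kN/m³.
With the apex down, the centroid sits h/3 = 3.1/3 = 1.03333 m below the base (the top edge), so the centroid depth is h_c = 6.92 + 1.03333 = 7.95333 m.
A = ½ × 1.08 × 3.1 = 1.674 m².
Resultant F = γ·h_c·A = 9.81 × 7.95333 × 1.674 = 130.609 kN.

F ≈ 131 kN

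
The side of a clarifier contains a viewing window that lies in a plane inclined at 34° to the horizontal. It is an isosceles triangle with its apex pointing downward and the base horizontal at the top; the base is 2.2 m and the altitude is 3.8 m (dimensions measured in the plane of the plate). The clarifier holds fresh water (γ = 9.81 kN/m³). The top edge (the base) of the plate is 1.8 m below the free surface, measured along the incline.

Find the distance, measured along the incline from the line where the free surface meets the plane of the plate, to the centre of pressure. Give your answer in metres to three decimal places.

γ = 9.81 kN/m³.
Let θ = 34° be the plate's angle to the horizontal; measure y along the incline from where the plane meets the free surface. Vertical depth h = y·sinθ with sinθ = 0.559193.
With the apex down, the centroid sits h/3 = 3.8/3 = 1.26667 m below the base (the top edge), so y_c = 1.8 + 1.26667 = 3.06667 m and h_c = 3.06667 × 0.559193 = 1.71486 m.
A = ½ × 2.2 × 3.8 = 4.18 m².
Resultant F = γ·h_c·A = 9.81 × 1.71486 × 4.18 = 70.3192 kN.
I_c = b·h³/36 = 2.2 × 3.8³/36 = 3.35329 m⁴.
Centre of pressure: y_p = y_c + I_c/(y_c·A) = 3.06667 + 3.35329/(3.06667 × 4.18) = 3.06667 + 0.261594 = 3.32826 m along the plane.

y_p = 3.328 m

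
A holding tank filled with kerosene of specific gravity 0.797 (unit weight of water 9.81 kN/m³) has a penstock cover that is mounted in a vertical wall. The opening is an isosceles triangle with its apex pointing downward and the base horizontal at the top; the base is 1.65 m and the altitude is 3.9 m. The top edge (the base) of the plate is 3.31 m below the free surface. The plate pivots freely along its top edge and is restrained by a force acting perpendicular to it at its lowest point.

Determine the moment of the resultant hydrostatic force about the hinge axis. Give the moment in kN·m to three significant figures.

M ≈ 172 kN·m

γ = 0.797 × 9.81 = 7.81857 kN/m³.
With the apex down, the centroid sits h/3 = 3.9/3 = 1.3 m below the base (the top edge), so the centroid depth is h_c = 3.31 + 1.3 = 4.61 m.
A = ½ × 1.65 × 3.9 = 3.2175 m².
Resultant F = γ·h_c·A = 7.81857 × 4.61 × 3.2175 = 115.97 kN.
I_c = b·h³/36 = 1.65 × 3.9³/36 = 2.71879 m⁴.
Centre of pressure: y_p = y_c + I_c/(y_c·A) = 4.61 + 2.71879/(4.61 × 3.2175) = 4.61 + 0.183297 = 4.7933 m along the plane.
The resultant acts 1.3 + 0.183297 = 1.4833 m (along the plate) below the hinge at the top edge, so the moment about the hinge is M = F × 1.4833 = 115.97 × 1.4833 = 172.018 kN·m.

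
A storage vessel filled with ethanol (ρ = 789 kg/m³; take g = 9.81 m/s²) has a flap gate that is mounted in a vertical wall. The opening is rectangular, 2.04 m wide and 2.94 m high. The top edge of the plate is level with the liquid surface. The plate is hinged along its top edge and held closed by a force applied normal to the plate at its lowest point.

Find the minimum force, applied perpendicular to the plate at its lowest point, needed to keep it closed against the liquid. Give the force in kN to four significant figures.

γ = ρg = 789 × 9.81 / 1000 = 7.74009 kN/m³.
The centroid lies 2.94/2 = 1.47 m below the top edge, so the centroid depth is h_c = 1.47 m.
A = 2.04 × 2.94 = 5.9976 m².
Resultant F = γ·h_c·A = 7.74009 × 1.47 × 5.9976 = 68.2403 kN.
I_c = b·h³/12 = 2.04 × 2.94³/12 = 4.32007 m⁴.
Centre of pressure: y_p = y_c + I_c/(y_c·A) = 1.47 + 4.32007/(1.47 × 5.9976) = 1.47 + 0.49 = 1.96 m along the plane.
The resultant acts 1.47 + 0.49 = 1.96 m (along the plate) below the hinge at the top edge, so the moment about the hinge is M = F × 1.96 = 68.2403 × 1.96 = 133.751 kN·m.
A normal force at the bottom, 2.94 m from the hinge, must supply this moment: P = 133.751/2.94 = 45.4935 kN.

P ≈ 45.49 kN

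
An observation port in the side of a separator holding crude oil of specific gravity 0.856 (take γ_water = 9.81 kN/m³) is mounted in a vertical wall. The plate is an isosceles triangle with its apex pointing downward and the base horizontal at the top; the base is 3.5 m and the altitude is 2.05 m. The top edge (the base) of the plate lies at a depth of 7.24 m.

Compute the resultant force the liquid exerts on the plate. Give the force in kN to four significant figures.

F ≈ 238.7 kN

γ = 0.856 × 9.81 = 8.39736 kN/m³.
With the apex down, the centroid sits h/3 = 2.05/3 = 0.683333 m below the base (the top edge), so the centroid depth is h_c = 7.24 + 0.683333 = 7.92333 m.
A = ½ × 3.5 × 2.05 = 3.5875 m².
Resultant F = γ·h_c·A = 8.39736 × 7.92333 × 3.5875 = 238.695 kN.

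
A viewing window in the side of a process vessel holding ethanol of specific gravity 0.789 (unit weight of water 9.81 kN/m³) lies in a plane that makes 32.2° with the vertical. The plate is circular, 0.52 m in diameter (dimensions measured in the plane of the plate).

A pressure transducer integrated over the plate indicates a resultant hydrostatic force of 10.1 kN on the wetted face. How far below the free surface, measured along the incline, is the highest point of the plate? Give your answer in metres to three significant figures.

γ = 0.789 × 9.81 = 7.74009 kN/m³.
A = π(0.26)² = 0.212372 m².
From F = γ·h_c·A, the centroid depth is h_c = 10.1/(7.74009 × 0.212372) = 6.14438 m.
The plate makes 32.2° with the vertical, i.e. θ = 90° − 32.2° = 57.8° to the horizontal. Measuring y along the incline from the free-surface line, vertical depth h = y·sinθ with sinθ = 0.846193.
Along the incline, y_c = h_c/sinθ = 6.14438/0.846193 = 7.2612 m.
The centroid is at the centre, 0.26 m below the top of the plate, so the highest point sits at y_top = 7.2612 − 0.26 = 7.0012 m along the incline.

y_top ≈ 7.00 m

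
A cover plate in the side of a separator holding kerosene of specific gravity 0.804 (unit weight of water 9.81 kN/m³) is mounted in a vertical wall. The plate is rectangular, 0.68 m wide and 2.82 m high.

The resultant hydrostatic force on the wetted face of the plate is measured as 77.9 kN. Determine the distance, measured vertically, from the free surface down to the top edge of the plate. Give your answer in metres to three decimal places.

γ = 0.804 × 9.81 = 7.88724 kN/m³.
A = 0.68 × 2.82 = 1.9176 m².
From F = γ·h_c·A, the centroid depth is h_c = 77.9/(7.88724 × 1.9176) = 5.15056 m.
The centroid lies 2.82/2 = 1.41 m below the top edge, so the top edge sits at h_top = 5.15056 − 1.41 = 3.74056 m below the surface.

d_top ≈ 3.741 m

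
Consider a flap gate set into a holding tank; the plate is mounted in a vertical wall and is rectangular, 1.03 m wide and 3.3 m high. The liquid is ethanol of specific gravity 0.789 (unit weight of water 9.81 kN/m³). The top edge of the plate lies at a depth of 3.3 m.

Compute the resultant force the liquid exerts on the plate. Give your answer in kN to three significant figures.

γ = 0.789 × 9.81 = 7.74009 kN/m³.
The centroid lies 3.3/2 = 1.65 m below the top edge, so the centroid depth is h_c = 3.3 + 1.65 = 4.95 m.
A = 1.03 × 3.3 = 3.399 m².
Resultant F = γ·h_c·A = 7.74009 × 4.95 × 3.399 = 130.227 kN.

F ≈ 130 kN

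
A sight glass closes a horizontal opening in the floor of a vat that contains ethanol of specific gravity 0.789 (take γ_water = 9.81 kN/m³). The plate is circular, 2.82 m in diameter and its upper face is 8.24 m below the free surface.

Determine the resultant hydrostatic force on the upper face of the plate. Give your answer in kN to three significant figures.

γ = 0.789 × 9.81 = 7.74009 kN/m³.
The plate is horizontal, so pressure is uniform at p = γ·h = 7.74009 × 8.24 = 63.7783 kN/m².
A = π(1.41)² = 6.2458 m².
F = p·A = 63.7783 × 6.2458 = 398.347 kN.

F ≈ 398 kN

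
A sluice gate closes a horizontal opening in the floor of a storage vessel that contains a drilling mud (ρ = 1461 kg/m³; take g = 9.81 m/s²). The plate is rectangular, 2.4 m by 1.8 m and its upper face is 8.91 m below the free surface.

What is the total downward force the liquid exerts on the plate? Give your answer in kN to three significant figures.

F ≈ 552 kN

γ = ρg = 1461 × 9.81 / 1000 = 14.33241 kN/m³.
The plate is horizontal, so pressure is uniform at p = γ·h = 14.33241 × 8.91 = 127.702 kN/m².
A = 2.4 × 1.8 = 4.32 m².
F = p·A = 127.702 × 4.32 = 551.673 kN.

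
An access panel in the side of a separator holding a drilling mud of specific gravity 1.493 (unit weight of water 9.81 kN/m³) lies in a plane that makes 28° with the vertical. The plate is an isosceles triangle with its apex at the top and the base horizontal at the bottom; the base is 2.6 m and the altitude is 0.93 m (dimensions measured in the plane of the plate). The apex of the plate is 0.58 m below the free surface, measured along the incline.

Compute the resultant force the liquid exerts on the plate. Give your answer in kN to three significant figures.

γ = 1.493 × 9.81 = 14.64633 kN/m³.
The plate makes 28° with the vertical, i.e. θ = 90° − 28° = 62° to the horizontal. Measuring y along the incline from the free-surface line, vertical depth h = y·sinθ with sinθ = 0.882948.
With the apex up, the centroid sits 2h/3 = 2 × 0.93/3 = 0.62 m below the apex, so y_c = 0.58 + 0.62 = 1.2 m and h_c = 1.2 × 0.882948 = 1.05954 m.
A = ½ × 2.6 × 0.93 = 1.209 m².
Resultant F = γ·h_c·A = 14.64633 × 1.05954 × 1.209 = 18.7617 kN.

F ≈ 18.8 kN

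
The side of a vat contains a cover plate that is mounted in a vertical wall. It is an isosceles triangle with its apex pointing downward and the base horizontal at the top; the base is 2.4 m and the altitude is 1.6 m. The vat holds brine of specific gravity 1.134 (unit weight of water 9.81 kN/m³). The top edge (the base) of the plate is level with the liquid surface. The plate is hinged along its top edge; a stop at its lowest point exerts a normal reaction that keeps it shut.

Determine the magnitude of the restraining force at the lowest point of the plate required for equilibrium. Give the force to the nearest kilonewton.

P ≈ 6 kN

γ = 1.134 × 9.81 = 11.12454 kN/m³.
With the apex down, the centroid sits h/3 = 1.6/3 = 0.533333 m below the base (the top edge), so the centroid depth is h_c = 0.533333 m.
A = ½ × 2.4 × 1.6 = 1.92 m².
Resultant F = γ·h_c·A = 11.12454 × 0.533333 × 1.92 = 11.3915 kN.
I_c = b·h³/36 = 2.4 × 1.6³/36 = 0.273067 m⁴.
Centre of pressure: y_p = y_c + I_c/(y_c·A) = 0.533333 + 0.273067/(0.533333 × 1.92) = 0.533333 + 0.266667 = 0.8 m along the plane.
The resultant acts 0.533333 + 0.266667 = 0.8 m (along the plate) below the hinge at the top edge, so the moment about the hinge is M = F × 0.8 = 11.3915 × 0.8 = 9.1132 kN·m.
A normal force at the bottom, 1.6 m from the hinge, must supply this moment: P = 9.1132/1.6 = 5.69575 kN.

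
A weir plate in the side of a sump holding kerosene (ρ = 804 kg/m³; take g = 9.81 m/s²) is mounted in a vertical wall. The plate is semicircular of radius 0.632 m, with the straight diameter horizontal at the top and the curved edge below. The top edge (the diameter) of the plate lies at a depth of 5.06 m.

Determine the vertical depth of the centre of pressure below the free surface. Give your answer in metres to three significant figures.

γ = ρg = 804 × 9.81 / 1000 = 7.88724 kN/m³.
The centroid of a semicircle lies 4r/(3π) = 0.268229 m from the diameter, here below the top edge, so the centroid depth is h_c = 5.06 + 0.268229 = 5.32823 m.
A = πr²/2 = π × 0.632²/2 = 0.627414 m².
Resultant F = γ·h_c·A = 7.88724 × 5.32823 × 0.627414 = 26.3671 kN.
I_c = (π/8 − 8/(9π))·r⁴ = 0.109757 × 0.632⁴ = 0.0175106 m⁴.
Centre of pressure: y_p = y_c + I_c/(y_c·A) = 5.32823 + 0.0175106/(5.32823 × 0.627414) = 5.32823 + 0.00523798 = 5.33347 m along the plane.

h_p = 5.33 m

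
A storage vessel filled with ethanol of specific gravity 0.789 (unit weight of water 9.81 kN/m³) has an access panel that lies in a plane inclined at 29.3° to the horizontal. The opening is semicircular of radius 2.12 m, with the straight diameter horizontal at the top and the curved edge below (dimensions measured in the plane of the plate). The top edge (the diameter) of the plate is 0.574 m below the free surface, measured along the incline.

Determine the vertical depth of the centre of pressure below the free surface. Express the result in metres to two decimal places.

h_p = 0.83 m

γ = 0.789 × 9.81 = 7.74009 kN/m³.
Let θ = 29.3° be the plate's angle to the horizontal; measure y along the incline from where the plane meets the free surface. Vertical depth h = y·sinθ with sinθ = 0.489382.
The centroid of a semicircle lies 4r/(3π) = 0.899756 m from the diameter, here below the top edge, so y_c = 0.574 + 0.899756 = 1.47376 m and h_c = 1.47376 × 0.489382 = 0.721232 m.
A = πr²/2 = π × 2.12²/2 = 7.05979 m².
Resultant F = γ·h_c·A = 7.74009 × 0.721232 × 7.05979 = 39.4106 kN.
I_c = (π/8 − 8/(9π))·r⁴ = 0.109757 × 2.12⁴ = 2.21705 m⁴.
Centre of pressure: y_p = y_c + I_c/(y_c·A) = 1.47376 + 2.21705/(1.47376 × 7.05979) = 1.47376 + 0.213087 = 1.68685 m along the plane.
Vertically, h_p = y_p·sinθ = 1.68685 × 0.489382 = 0.825514 m.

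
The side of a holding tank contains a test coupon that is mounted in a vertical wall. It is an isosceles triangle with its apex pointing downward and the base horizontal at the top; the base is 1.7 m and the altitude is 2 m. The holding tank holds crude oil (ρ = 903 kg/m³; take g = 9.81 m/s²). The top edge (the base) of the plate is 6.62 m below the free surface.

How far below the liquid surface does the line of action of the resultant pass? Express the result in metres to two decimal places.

h_p = 7.32 m

γ = ρg = 903 × 9.81 / 1000 = 8.85843 kN/m³.
With the apex down, the centroid sits h/3 = 2/3 = 0.666667 m below the base (the top edge), so the centroid depth is h_c = 6.62 + 0.666667 = 7.28667 m.
A = ½ × 1.7 × 2 = 1.7 m².
Resultant F = γ·h_c·A = 8.85843 × 7.28667 × 1.7 = 109.732 kN.
I_c = b·h³/36 = 1.7 × 2³/36 = 0.377778 m⁴.
Centre of pressure: y_p = y_c + I_c/(y_c·A) = 7.28667 + 0.377778/(7.28667 × 1.7) = 7.28667 + 0.0304971 = 7.31717 m along the plane.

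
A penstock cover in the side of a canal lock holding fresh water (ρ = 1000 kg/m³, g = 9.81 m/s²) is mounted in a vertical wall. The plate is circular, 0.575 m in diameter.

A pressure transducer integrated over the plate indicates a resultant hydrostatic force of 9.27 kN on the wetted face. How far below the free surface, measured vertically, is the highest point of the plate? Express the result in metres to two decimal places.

γ = ρg = 1000 × 9.81 = 9810 N/m³ = 9.81 kN/m³.
A = π(0.2875)² = 0.259672 m².
From F = γ·h_c·A, the centroid depth is h_c = 9.27/(9.81 × 0.259672) = 3.63903 m.
The centroid is at the centre, 0.2875 m below the top of the plate, so the highest point sits at h_top = 3.63903 − 0.2875 = 3.35153 m below the surface.

d_top ≈ 3.35 m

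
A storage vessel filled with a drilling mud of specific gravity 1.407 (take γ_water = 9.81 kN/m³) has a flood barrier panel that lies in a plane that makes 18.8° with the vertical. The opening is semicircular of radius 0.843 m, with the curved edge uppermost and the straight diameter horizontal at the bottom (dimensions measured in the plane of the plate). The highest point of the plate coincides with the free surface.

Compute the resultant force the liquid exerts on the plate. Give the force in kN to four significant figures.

γ = 1.407 × 9.81 = 13.80267 kN/m³.
The plate makes 18.8° with the vertical, i.e. θ = 90° − 18.8° = 71.2° to the horizontal. Measuring y along the incline from the free-surface line, vertical depth h = y·sinθ with sinθ = 0.946649.
The centroid lies 4r/(3π) = 0.35778 m above the diameter, so r − 4r/(3π) = 0.843 − 0.35778 = 0.48522 m below the topmost point, so y_c = 0.48522 m and h_c = 0.48522 × 0.946649 = 0.459333 m.
A = πr²/2 = π × 0.843²/2 = 1.11628 m².
Resultant F = γ·h_c·A = 13.80267 × 0.459333 × 1.11628 = 7.07724 kN.

F ≈ 7.077 kN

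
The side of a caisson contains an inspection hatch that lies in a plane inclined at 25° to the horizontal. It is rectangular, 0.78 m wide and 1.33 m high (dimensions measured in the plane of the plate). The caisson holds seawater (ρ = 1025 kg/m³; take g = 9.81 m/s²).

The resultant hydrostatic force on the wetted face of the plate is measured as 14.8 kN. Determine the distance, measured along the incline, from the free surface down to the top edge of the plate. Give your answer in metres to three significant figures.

y_top ≈ 2.69 m

γ = ρg = 1025 × 9.81 / 1000 = 10.05525 kN/m³.
A = 0.78 × 1.33 = 1.0374 m².
From F = γ·h_c·A, the centroid depth is h_c = 14.8/(10.05525 × 1.0374) = 1.4188 m.
Let θ = 25° be the plate's angle to the horizontal; measure y along the incline from where the plane meets the free surface. Vertical depth h = y·sinθ with sinθ = 0.422618.
Along the incline, y_c = h_c/sinθ = 1.4188/0.422618 = 3.35717 m.
The centroid lies 1.33/2 = 0.665 m below the top edge, so the top edge sits at y_top = 3.35717 − 0.665 = 2.69217 m along the incline.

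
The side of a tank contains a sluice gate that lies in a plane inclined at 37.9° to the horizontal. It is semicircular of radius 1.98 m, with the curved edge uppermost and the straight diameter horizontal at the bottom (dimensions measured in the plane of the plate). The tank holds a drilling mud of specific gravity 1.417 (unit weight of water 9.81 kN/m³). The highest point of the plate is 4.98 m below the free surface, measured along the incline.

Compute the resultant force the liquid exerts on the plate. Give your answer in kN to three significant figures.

F ≈ 322 kN

γ = 1.417 × 9.81 = 13.90077 kN/m³.
Let θ = 37.9° be the plate's angle to the horizontal; measure y along the incline from where the plane meets the free surface. Vertical depth h = y·sinθ with sinθ = 0.614285.
The centroid lies 4r/(3π) = 0.840338 m above the diameter, so r − 4r/(3π) = 1.98 − 0.840338 = 1.13966 m below the topmost point, so y_c = 4.98 + 1.13966 = 6.11966 m and h_c = 6.11966 × 0.614285 = 3.75922 m.
A = πr²/2 = π × 1.98²/2 = 6.15815 m².
Resultant F = γ·h_c·A = 13.90077 × 3.75922 × 6.15815 = 321.801 kN.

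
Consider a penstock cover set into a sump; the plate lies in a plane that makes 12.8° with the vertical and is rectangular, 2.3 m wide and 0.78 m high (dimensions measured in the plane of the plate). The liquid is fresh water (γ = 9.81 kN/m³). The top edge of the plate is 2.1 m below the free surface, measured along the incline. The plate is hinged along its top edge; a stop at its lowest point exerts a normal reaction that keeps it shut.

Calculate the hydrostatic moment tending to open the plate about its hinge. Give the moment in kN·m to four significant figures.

M ≈ 17.54 kN·m

γ = 9.81 kN/m³.
The plate makes 12.8° with the vertical, i.e. θ = 90° − 12.8° = 77.2° to the horizontal. Measuring y along the incline from the free-surface line, vertical depth h = y·sinθ with sinθ = 0.975149.
The centroid lies 0.78/2 = 0.39 m below the top edge, so y_c = 2.1 + 0.39 = 2.49 m and h_c = 2.49 × 0.975149 = 2.42812 m.
A = 2.3 × 0.78 = 1.794 m².
Resultant F = γ·h_c·A = 9.81 × 2.42812 × 1.794 = 42.7328 kN.
I_c = b·h³/12 = 2.3 × 0.78³/12 = 0.0909558 m⁴.
Centre of pressure: y_p = y_c + I_c/(y_c·A) = 2.49 + 0.0909558/(2.49 × 1.794) = 2.49 + 0.0203614 = 2.51036 m along the plane.
The resultant acts 0.39 + 0.0203614 = 0.410361 m (along the plate) below the hinge at the top edge, so the moment about the hinge is M = F × 0.410361 = 42.7328 × 0.410361 = 17.5359 kN·m.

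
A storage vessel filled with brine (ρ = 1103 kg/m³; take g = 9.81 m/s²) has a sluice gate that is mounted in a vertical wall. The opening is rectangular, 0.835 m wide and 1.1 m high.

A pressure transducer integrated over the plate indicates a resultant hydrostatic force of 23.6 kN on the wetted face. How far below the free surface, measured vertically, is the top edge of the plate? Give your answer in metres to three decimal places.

γ = ρg = 1103 × 9.81 / 1000 = 10.82043 kN/m³.
A = 0.835 × 1.1 = 0.9185 m².
From F = γ·h_c·A, the centroid depth is h_c = 23.6/(10.82043 × 0.9185) = 2.37459 m.
The centroid lies 1.1/2 = 0.55 m below the top edge, so the top edge sits at h_top = 2.37459 − 0.55 = 1.82459 m below the surface.

d_top ≈ 1.825 m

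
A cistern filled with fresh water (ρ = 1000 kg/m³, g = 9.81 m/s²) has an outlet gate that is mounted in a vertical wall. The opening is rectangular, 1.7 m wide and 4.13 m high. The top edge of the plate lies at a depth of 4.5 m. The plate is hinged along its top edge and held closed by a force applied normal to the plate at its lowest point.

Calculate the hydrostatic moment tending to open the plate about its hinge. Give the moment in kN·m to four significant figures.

M ≈ 1032 kN·m

γ = ρg = 1000 × 9.81 = 9810 N/m³ = 9.81 kN/m³.
The centroid lies 4.13/2 = 2.065 m below the top edge, so the centroid depth is h_c = 4.5 + 2.065 = 6.565 m.
A = 1.7 × 4.13 = 7.021 m².
Resultant F = γ·h_c·A = 9.81 × 6.565 × 7.021 = 452.171 kN.
I_c = b·h³/12 = 1.7 × 4.13³/12 = 9.97971 m⁴.
Centre of pressure: y_p = y_c + I_c/(y_c·A) = 6.565 + 9.97971/(6.565 × 7.021) = 6.565 + 0.216513 = 6.78151 m along the plane.
The resultant acts 2.065 + 0.216513 = 2.28151 m (along the plate) below the hinge at the top edge, so the moment about the hinge is M = F × 2.28151 = 452.171 × 2.28151 = 1031.63 kN·m.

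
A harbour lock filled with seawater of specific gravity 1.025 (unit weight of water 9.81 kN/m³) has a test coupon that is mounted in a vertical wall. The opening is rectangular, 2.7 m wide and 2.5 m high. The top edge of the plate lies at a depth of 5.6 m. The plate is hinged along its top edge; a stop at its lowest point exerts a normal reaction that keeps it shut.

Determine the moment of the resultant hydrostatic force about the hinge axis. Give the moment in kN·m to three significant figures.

M ≈ 617 kN·m

γ = 1.025 × 9.81 = 10.05525 kN/m³.
The centroid lies 2.5/2 = 1.25 m below the top edge, so the centroid depth is h_c = 5.6 + 1.25 = 6.85 m.
A = 2.7 × 2.5 = 6.75 m².
Resultant F = γ·h_c·A = 10.05525 × 6.85 × 6.75 = 464.93 kN.
I_c = b·h³/12 = 2.7 × 2.5³/12 = 3.51562 m⁴.
Centre of pressure: y_p = y_c + I_c/(y_c·A) = 6.85 + 3.51562/(6.85 × 6.75) = 6.85 + 0.076034 = 6.92603 m along the plane.
The resultant acts 1.25 + 0.076034 = 1.32603 m (along the plate) below the hinge at the top edge, so the moment about the hinge is M = F × 1.32603 = 464.93 × 1.32603 = 616.511 kN·m.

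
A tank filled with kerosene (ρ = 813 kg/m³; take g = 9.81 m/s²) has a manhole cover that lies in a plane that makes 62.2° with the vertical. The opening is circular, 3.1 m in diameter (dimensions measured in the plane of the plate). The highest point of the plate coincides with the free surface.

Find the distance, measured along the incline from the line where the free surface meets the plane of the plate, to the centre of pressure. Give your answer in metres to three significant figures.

γ = ρg = 813 × 9.81 / 1000 = 7.97553 kN/m³.
The plate makes 62.2° with the vertical, i.e. θ = 90° − 62.2° = 27.8° to the horizontal. Measuring y along the incline from the free-surface line, vertical depth h = y·sinθ with sinθ = 0.466387.
The centroid is at the centre, 1.55 m below the top of the plate, so y_c = 1.55 m and h_c = 1.55 × 0.466387 = 0.7229 m.
A = π(1.55)² = 7.54768 m².
Resultant F = γ·h_c·A = 7.97553 × 0.7229 × 7.54768 = 43.5162 kN.
I_c = πr⁴/4 = π × 1.55⁴/4 = 4.53332 m⁴.
Centre of pressure: y_p = y_c + I_c/(y_c·A) = 1.55 + 4.53332/(1.55 × 7.54768) = 1.55 + 0.3875 = 1.9375 m along the plane.

y_p = 1.94 m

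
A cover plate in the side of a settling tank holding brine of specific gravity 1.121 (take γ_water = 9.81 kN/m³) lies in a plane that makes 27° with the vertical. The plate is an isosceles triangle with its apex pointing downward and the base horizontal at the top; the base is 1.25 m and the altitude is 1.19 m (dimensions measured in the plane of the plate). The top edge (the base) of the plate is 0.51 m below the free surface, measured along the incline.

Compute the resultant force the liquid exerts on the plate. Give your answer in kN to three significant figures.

F ≈ 6.61 kN

γ = 1.121 × 9.81 = 10.99701 kN/m³.
The plate makes 27° with the vertical, i.e. θ = 90° − 27° = 63° to the horizontal. Measuring y along the incline from the free-surface line, vertical depth h = y·sinθ with sinθ = 0.891007.
With the apex down, the centroid sits h/3 = 1.19/3 = 0.396667 m below the base (the top edge), so y_c = 0.51 + 0.396667 = 0.906667 m and h_c = 0.906667 × 0.891007 = 0.807847 m.
A = ½ × 1.25 × 1.19 = 0.74375 m².
Resultant F = γ·h_c·A = 10.99701 × 0.807847 × 0.74375 = 6.6074 kN.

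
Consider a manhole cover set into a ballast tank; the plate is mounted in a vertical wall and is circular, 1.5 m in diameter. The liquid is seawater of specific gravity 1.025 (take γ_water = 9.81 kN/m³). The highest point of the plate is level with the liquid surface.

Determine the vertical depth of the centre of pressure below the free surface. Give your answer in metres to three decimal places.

γ = 1.025 × 9.81 = 10.05525 kN/m³.
The centroid is at the centre, 0.75 m below the top of the plate, so the centroid depth is h_c = 0.75 m.
A = π(0.75)² = 1.76715 m².
Resultant F = γ·h_c·A = 10.05525 × 0.75 × 1.76715 = 13.3269 kN.
I_c = πr⁴/4 = π × 0.75⁴/4 = 0.248505 m⁴.
Centre of pressure: y_p = y_c + I_c/(y_c·A) = 0.75 + 0.248505/(0.75 × 1.76715) = 0.75 + 0.1875 = 0.9375 m along the plane.

h_p = 0.938 m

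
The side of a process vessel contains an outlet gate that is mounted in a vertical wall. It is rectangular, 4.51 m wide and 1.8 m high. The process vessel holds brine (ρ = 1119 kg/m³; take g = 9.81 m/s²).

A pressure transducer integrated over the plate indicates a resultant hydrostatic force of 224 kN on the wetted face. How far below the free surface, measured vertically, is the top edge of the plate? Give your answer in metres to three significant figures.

γ = ρg = 1119 × 9.81 / 1000 = 10.97739 kN/m³.
A = 4.51 × 1.8 = 8.118 m².
From F = γ·h_c·A, the centroid depth is h_c = 224/(10.97739 × 8.118) = 2.51362 m.
The centroid lies 1.8/2 = 0.9 m below the top edge, so the top edge sits at h_top = 2.51362 − 0.9 = 1.61362 m below the surface.

d_top ≈ 1.61 m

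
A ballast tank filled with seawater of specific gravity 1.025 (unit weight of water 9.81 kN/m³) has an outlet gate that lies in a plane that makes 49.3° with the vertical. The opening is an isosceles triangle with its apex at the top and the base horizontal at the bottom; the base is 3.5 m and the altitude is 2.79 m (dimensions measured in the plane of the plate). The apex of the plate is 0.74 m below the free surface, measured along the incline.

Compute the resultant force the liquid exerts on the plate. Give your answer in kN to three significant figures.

F ≈ 83.2 kN

γ = 1.025 × 9.81 = 10.05525 kN/m³.
The plate makes 49.3° with the vertical, i.e. θ = 90° − 49.3° = 40.7° to the horizontal. Measuring y along the incline from the free-surface line, vertical depth h = y·sinθ with sinθ = 0.652098.
With the apex up, the centroid sits 2h/3 = 2 × 2.79/3 = 1.86 m below the apex, so y_c = 0.74 + 1.86 = 2.6 m and h_c = 2.6 × 0.652098 = 1.69545 m.
A = ½ × 3.5 × 2.79 = 4.8825 m².
Resultant F = γ·h_c·A = 10.05525 × 1.69545 × 4.8825 = 83.2377 kN.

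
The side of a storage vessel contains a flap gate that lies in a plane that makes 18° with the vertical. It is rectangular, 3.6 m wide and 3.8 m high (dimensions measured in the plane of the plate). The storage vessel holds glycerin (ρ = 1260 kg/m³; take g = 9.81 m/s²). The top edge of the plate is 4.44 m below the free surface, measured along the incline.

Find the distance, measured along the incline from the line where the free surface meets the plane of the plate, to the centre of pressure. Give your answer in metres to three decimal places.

γ = ρg = 1260 × 9.81 / 1000 = 12.3606 kN/m³.
The plate makes 18° with the vertical, i.e. θ = 90° − 18° = 72° to the horizontal. Measuring y along the incline from the free-surface line, vertical depth h = y·sinθ with sinθ = 0.951057.
The centroid lies 3.8/2 = 1.9 m below the top edge, so y_c = 4.44 + 1.9 = 6.34 m and h_c = 6.34 × 0.951057 = 6.0297 m.
A = 3.6 × 3.8 = 13.68 m².
Resultant F = γ·h_c·A = 12.3606 × 6.0297 × 13.68 = 1019.58 kN.
I_c = b·h³/12 = 3.6 × 3.8³/12 = 16.4616 m⁴.
Centre of pressure: y_p = y_c + I_c/(y_c·A) = 6.34 + 16.4616/(6.34 × 13.68) = 6.34 + 0.1898 = 6.5298 m along the plane.

y_p = 6.530 m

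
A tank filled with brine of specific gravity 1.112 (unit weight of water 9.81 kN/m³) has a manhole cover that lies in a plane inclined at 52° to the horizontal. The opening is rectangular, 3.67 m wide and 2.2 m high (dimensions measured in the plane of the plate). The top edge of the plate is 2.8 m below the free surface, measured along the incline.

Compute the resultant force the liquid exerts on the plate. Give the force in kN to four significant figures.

F ≈ 270.7 kN

γ = 1.112 × 9.81 = 10.90872 kN/m³.
Let θ = 52° be the plate's angle to the horizontal; measure y along the incline from where the plane meets the free surface. Vertical depth h = y·sinθ with sinθ = 0.788011.
The centroid lies 2.2/2 = 1.1 m below the top edge, so y_c = 2.8 + 1.1 = 3.9 m and h_c = 3.9 × 0.788011 = 3.07324 m.
A = 3.67 × 2.2 = 8.074 m².
Resultant F = γ·h_c·A = 10.90872 × 3.07324 × 8.074 = 270.682 kN.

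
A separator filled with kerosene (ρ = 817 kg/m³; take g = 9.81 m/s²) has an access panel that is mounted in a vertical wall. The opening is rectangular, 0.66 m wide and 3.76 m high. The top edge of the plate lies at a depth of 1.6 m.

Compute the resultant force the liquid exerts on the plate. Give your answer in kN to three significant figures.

γ = ρg = 817 × 9.81 / 1000 = 8.01477 kN/m³.
The centroid lies 3.76/2 = 1.88 m below the top edge, so the centroid depth is h_c = 1.6 + 1.88 = 3.48 m.
A = 0.66 × 3.76 = 2.4816 m².
Resultant F = γ·h_c·A = 8.01477 × 3.48 × 2.4816 = 69.2153 kN.

F ≈ 69.2 kN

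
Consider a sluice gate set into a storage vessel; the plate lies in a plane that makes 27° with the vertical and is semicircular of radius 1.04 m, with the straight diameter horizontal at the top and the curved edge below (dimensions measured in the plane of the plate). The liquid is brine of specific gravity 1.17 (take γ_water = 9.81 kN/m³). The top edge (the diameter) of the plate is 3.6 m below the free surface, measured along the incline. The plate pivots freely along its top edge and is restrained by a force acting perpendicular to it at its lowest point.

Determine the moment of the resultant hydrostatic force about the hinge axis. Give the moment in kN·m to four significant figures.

γ = 1.17 × 9.81 = 11.4777 kN/m³.
The plate makes 27° with the vertical, i.e. θ = 90° − 27° = 63° to the horizontal. Measuring y along the incline from the free-surface line, vertical depth h = y·sinθ with sinθ = 0.891007.
The centroid of a semicircle lies 4r/(3π) = 0.44139 m from the diameter, here below the top edge, so y_c = 3.6 + 0.44139 = 4.04139 m and h_c = 4.04139 × 0.891007 = 3.60091 m.
A = πr²/2 = π × 1.04²/2 = 1.69897 m².
Resultant F = γ·h_c·A = 11.4777 × 3.60091 × 1.69897 = 70.2187 kN.
I_c = (π/8 − 8/(9π))·r⁴ = 0.109757 × 1.04⁴ = 0.1284 m⁴.
Centre of pressure: y_p = y_c + I_c/(y_c·A) = 4.04139 + 0.1284/(4.04139 × 1.69897) = 4.04139 + 0.0187003 = 4.06009 m along the plane.
The resultant acts 0.44139 + 0.0187003 = 0.46009 m (along the plate) below the hinge at the top edge, so the moment about the hinge is M = F × 0.46009 = 70.2187 × 0.46009 = 32.3069 kN·m.

M ≈ 32.31 kN·m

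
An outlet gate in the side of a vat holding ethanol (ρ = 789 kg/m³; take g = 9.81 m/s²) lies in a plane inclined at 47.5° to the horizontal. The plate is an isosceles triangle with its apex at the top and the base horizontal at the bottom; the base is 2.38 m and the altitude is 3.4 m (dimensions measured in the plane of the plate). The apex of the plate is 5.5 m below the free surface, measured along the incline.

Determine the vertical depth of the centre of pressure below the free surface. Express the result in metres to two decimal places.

h_p = 5.79 m

γ = ρg = 789 × 9.81 / 1000 = 7.74009 kN/m³.
Let θ = 47.5° be the plate's angle to the horizontal; measure y along the incline from where the plane meets the free surface. Vertical depth h = y·sinθ with sinθ = 0.737277.
With the apex up, the centroid sits 2h/3 = 2 × 3.4/3 = 2.26667 m below the apex, so y_c = 5.5 + 2.26667 = 7.76667 m and h_c = 7.76667 × 0.737277 = 5.72619 m.
A = ½ × 2.38 × 3.4 = 4.046 m².
Resultant F = γ·h_c·A = 7.74009 × 5.72619 × 4.046 = 179.324 kN.
I_c = b·h³/36 = 2.38 × 3.4³/36 = 2.59843 m⁴.
Centre of pressure: y_p = y_c + I_c/(y_c·A) = 7.76667 + 2.59843/(7.76667 × 4.046) = 7.76667 + 0.0826895 = 7.84936 m along the plane.
Vertically, h_p = y_p·sinθ = 7.84936 × 0.737277 = 5.78715 m.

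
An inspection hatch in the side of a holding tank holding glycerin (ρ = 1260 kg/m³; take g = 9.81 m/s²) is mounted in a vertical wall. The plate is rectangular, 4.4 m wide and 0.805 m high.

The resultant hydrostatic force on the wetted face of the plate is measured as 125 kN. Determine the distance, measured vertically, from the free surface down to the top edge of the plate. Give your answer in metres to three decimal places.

γ = ρg = 1260 × 9.81 / 1000 = 12.3606 kN/m³.
A = 4.4 × 0.805 = 3.542 m².
From F = γ·h_c·A, the centroid depth is h_c = 125/(12.3606 × 3.542) = 2.8551 m.
The centroid lies 0.805/2 = 0.4025 m below the top edge, so the top edge sits at h_top = 2.8551 − 0.4025 = 2.4526 m below the surface.

d_top ≈ 2.453 m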